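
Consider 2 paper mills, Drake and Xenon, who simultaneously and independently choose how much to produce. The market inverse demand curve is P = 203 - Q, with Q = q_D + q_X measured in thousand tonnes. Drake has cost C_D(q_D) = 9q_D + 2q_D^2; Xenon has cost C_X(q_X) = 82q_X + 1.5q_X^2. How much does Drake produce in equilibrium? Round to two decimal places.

Drake's profit: π_D = (203 - Q)q_D - (9q_D + 2q_D²). Setting ∂π_D/∂q_D = 0: 194 - 6q_D - (q_X) = 0.
Xenon's profit: π_X = (203 - Q)q_X - (82q_X + (3/2)q_X²). Setting ∂π_X/∂q_X = 0: 121 - 5q_X - (q_D) = 0.
Best responses: q_D = (194 - q_X)/6, q_X = (121 - q_D)/5.
Substituting one into the other gives q_D = 849/29 and q_X = 532/29.

29.28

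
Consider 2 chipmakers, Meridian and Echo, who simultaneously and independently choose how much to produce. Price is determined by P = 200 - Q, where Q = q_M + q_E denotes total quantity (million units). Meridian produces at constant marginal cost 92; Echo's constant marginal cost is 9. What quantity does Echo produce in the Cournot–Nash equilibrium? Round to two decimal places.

91.33

Meridian's profit: π_M = (200 - Q)q_M - (92q_M). Setting ∂π_M/∂q_M = 0: 108 - 2q_M - (q_E) = 0.
Echo's profit: π_E = (200 - Q)q_E - (9q_E). Setting ∂π_E/∂q_E = 0: 191 - 2q_E - (q_M) = 0.
Rearranging gives the reaction functions q_M = (108 - q_E)/2 and q_E = (191 - q_M)/2.
Solving the pair: q_M = 25/3, q_E = 274/3.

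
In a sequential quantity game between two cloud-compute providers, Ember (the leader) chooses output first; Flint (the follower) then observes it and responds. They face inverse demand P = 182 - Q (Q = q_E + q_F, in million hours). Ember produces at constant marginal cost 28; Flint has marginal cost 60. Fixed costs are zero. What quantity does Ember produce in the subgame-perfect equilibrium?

The follower Flint best-responds to any q_E: π_F = (182 - Q)q_F - 60q_F.
Setting the follower's marginal profit to zero, 122 - q_E - 2q_F = 0, i.e. q_F = (122 - q_E)/2.
Ember substitutes q_F(q_E) into its own profit: π_E = q_E(182 - q_E - (122 - q_E)/2) - 28q_E = (121 - (1/2)q_E)q_E - 28q_E.
Leader FOC: 93 - q_E = 0, so q_E = 93.
Then q_F = (122 - 93)/2 = 29/2.

93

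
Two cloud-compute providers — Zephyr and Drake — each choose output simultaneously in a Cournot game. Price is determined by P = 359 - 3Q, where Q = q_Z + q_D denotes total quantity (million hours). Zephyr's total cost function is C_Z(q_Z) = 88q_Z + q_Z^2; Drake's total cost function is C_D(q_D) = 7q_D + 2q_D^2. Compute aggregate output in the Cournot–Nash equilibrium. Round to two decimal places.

Zephyr's profit: π_Z = (359 - 3Q)q_Z - (88q_Z + q_Z²). Setting ∂π_Z/∂q_Z = 0: 271 - 8q_Z - 3(q_D) = 0.
Drake's profit: π_D = (359 - 3Q)q_D - (7q_D + 2q_D²). Setting ∂π_D/∂q_D = 0: 352 - 10q_D - 3(q_Z) = 0.
Rearranging gives the reaction functions q_Z = (271 - 3q_D)/8 and q_D = (352 - 3q_Z)/10.
Substituting one into the other gives q_Z = 1654/71 and q_D = 28.2113.
Total output Q = 1654/71 + 28.2113 = 51.5070.

51.51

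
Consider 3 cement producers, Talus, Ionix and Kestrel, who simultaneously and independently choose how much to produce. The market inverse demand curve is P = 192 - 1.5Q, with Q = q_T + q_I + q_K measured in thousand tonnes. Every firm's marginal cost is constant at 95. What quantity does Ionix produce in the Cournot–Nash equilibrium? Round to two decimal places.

16.17

Each firm earns π_i = (192 - 1.5Q)q_i - 95q_i.
Setting ∂π_i/∂q_i = 0 with rivals' quantities fixed: 97 - 3q_i - (3/2)·Σ_{j≠i} q_j = 0.
With identical firms every q_j equals q_i, so Σ_{j≠i} q_j = 2q_i and 97 = 6q_i, giving q_i = 97/6.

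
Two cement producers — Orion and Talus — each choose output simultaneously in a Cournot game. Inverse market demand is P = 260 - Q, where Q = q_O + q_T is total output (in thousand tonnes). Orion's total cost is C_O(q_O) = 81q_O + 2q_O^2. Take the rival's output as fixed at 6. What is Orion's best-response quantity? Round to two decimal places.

28.83

With the rival's output fixed at 6, Orion's profit is π_O = (260 - 6 - q_O)q_O - (81q_O + 2q_O²) = (254 - q_O)q_O - (81q_O + 2q_O²).
∂π_O/∂q_O = 173 - 6q_O = 0, so q_O = 173/6.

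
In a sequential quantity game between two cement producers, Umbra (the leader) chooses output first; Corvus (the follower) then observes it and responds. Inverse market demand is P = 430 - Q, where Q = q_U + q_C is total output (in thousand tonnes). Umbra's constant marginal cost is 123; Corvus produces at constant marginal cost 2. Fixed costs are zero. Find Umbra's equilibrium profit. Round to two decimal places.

The follower Corvus best-responds to any q_U: π_C = (430 - Q)q_C - 2q_C.
Follower FOC: 428 - q_U - 2q_C = 0, so q_C(q_U) = (428 - q_U)/2.
Umbra substitutes q_C(q_U) into its own profit: π_U = q_U(430 - q_U - (428 - q_U)/2) - 123q_U = (216 - (1/2)q_U)q_U - 123q_U.
Maximising: ∂π_U/∂q_U = 93 - q_U = 0, giving q_U = 93.
Then q_C = (428 - 93)/2 = 335/2.
Price P = 430 - 521/2 = 339/2.
Umbra's profit: (339/2 - 123)·93 = 4324.5000.

4324.50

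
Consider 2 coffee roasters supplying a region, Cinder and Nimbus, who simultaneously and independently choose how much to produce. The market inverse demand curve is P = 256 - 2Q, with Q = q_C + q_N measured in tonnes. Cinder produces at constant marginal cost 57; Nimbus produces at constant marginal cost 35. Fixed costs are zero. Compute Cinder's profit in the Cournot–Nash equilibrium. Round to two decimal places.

1740.50

Cinder's profit: π_C = (256 - 2Q)q_C - (57q_C). Setting ∂π_C/∂q_C = 0: 199 - 4q_C - 2(q_N) = 0.
Nimbus's profit: π_N = (256 - 2Q)q_N - (35q_N). Setting ∂π_N/∂q_N = 0: 221 - 4q_N - 2(q_C) = 0.
Rearranging gives the reaction functions q_C = (199 - 2q_N)/4 and q_N = (221 - 2q_C)/4.
Solving the pair: q_C = 59/2, q_N = 81/2.
Price P = 256 - 2·70 = 116.
Cinder's profit: (116 - 57)·(59/2) = 1740.5000.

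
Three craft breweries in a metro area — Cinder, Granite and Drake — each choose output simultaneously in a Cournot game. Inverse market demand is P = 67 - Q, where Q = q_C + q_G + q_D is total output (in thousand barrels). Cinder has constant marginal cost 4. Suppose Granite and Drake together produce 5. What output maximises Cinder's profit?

With rivals' combined output fixed at 5, Cinder's profit is π_C = (67 - 5 - q_C)q_C - (4q_C) = (62 - q_C)q_C - (4q_C).
∂π_C/∂q_C = 58 - 2q_C = 0, so q_C = 29.

29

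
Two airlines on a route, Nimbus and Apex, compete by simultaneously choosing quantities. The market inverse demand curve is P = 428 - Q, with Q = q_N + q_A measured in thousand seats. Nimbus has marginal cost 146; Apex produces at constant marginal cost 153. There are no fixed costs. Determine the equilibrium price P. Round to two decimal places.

242.33

Nimbus's profit: π_N = (428 - Q)q_N - (146q_N). Setting ∂π_N/∂q_N = 0: 282 - 2q_N - (q_A) = 0.
Apex's profit: π_A = (428 - Q)q_A - (153q_A). Setting ∂π_A/∂q_A = 0: 275 - 2q_A - (q_N) = 0.
Rearranging gives the reaction functions q_N = (282 - q_A)/2 and q_A = (275 - q_N)/2.
Substituting one into the other gives q_N = 289/3 and q_A = 268/3.
Total output Q = 557/3, so price P = 428 - 557/3 = 727/3.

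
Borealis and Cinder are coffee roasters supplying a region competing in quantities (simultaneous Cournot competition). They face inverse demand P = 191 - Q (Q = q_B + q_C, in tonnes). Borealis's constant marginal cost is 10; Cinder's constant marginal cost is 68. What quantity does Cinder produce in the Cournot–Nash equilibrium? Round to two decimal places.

21.67

Borealis's profit: π_B = (191 - Q)q_B - (10q_B). Setting ∂π_B/∂q_B = 0: 181 - 2q_B - (q_C) = 0.
Cinder's profit: π_C = (191 - Q)q_C - (68q_C). Setting ∂π_C/∂q_C = 0: 123 - 2q_C - (q_B) = 0.
Rearranging gives the reaction functions q_B = (181 - q_C)/2 and q_C = (123 - q_B)/2.
Substituting one into the other gives q_B = 239/3 and q_C = 65/3.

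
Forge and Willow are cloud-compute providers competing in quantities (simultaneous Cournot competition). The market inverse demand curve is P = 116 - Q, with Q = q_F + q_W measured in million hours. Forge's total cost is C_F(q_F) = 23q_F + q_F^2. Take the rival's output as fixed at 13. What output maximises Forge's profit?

20

With the rival's output fixed at 13, Forge's profit is π_F = (116 - 13 - q_F)q_F - (23q_F + q_F²) = (103 - q_F)q_F - (23q_F + q_F²).
∂π_F/∂q_F = 80 - 4q_F = 0, so q_F = 20.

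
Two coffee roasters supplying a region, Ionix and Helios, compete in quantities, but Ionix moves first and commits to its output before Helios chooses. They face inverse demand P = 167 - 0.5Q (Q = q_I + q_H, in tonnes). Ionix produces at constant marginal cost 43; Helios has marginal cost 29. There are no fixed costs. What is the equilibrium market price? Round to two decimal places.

70.50

Solve by backward induction. Given q_I, the follower Helios maximises π_H = (167 - (1/2)q_I - (1/2)q_H)q_H - 29q_H.
∂π_H/∂q_H = 138 - (1/2)q_I - q_H = 0 gives the reaction function q_H = (138 - (1/2)q_I).
The leader anticipates this reaction. Substituting into P = 167 - 0.5Q gives P = 98 - (1/4)q_I, so π_I = (98 - (1/4)q_I)q_I - 43q_I.
The leader's first-order condition 55 - (1/2)q_I = 0 yields q_I = 110.
Then q_H = (138 - (1/2)·110) = 83.
Total output Q = 193, so price P = 167 - (1/2)·193 = 141/2.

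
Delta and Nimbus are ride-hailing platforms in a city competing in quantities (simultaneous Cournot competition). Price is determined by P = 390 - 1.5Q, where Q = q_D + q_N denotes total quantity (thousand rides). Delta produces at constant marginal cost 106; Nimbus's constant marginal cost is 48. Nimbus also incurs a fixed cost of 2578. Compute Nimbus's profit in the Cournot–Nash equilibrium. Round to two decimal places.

9273.85

Delta's profit: π_D = (390 - 1.5Q)q_D - (106q_D). Setting ∂π_D/∂q_D = 0: 284 - 3q_D - (3/2)(q_N) = 0.
Nimbus's first-order condition: 342 - 3q_N - (3/2)(q_D) = 0.
Rearranging gives the reaction functions q_D = (284 - (3/2)q_N)/3 and q_N = (342 - (3/2)q_D)/3.
Substituting one into the other gives q_D = 452/9 and q_N = 800/9.
Price P = 390 - (3/2)·(1252/9) = 544/3.
Nimbus's profit: (544/3 - 48)·(800/9) - 2578 = 9273.8519.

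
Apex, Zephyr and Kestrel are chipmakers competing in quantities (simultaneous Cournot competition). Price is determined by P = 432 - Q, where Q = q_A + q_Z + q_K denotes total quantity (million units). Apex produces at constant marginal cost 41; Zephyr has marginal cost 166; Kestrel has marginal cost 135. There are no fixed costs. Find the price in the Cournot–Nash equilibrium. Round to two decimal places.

Apex's profit: π_A = (432 - Q)q_A - (41q_A). Setting ∂π_A/∂q_A = 0: 391 - 2q_A - (q_Z + q_K) = 0.
Zephyr's profit: π_Z = (432 - Q)q_Z - (166q_Z). Setting ∂π_Z/∂q_Z = 0: 266 - 2q_Z - (q_A + q_K) = 0.
Kestrel's first-order condition: 297 - 2q_K - (q_A + q_Z) = 0.
Adding the 3 conditions: 954 − 2Q − 2Q = 0, i.e. Q = 477/2.
Back-substituting: q_A = (391 − 477/2) = 305/2, q_Z = (266 − 477/2) = 55/2, q_K = (297 − 477/2) = 117/2.
Total output Q = 477/2, so price P = 432 - 477/2 = 387/2.

193.50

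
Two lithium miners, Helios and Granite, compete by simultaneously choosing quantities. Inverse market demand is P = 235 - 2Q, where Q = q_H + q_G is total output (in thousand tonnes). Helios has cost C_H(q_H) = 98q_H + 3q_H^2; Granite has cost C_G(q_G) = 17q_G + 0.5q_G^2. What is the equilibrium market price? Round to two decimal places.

Helios's profit: π_H = (235 - 2Q)q_H - (98q_H + 3q_H²). Setting ∂π_H/∂q_H = 0: 137 - 10q_H - 2(q_G) = 0.
Granite's first-order condition: 218 - 5q_G - 2(q_H) = 0.
Best responses: q_H = (137 - 2q_G)/10, q_G = (218 - 2q_H)/5.
Solving the pair: q_H = 249/46, q_G = 953/23.
Total output Q = 46.8478, so price P = 235 - 2·46.8478 = 141.3043.

141.30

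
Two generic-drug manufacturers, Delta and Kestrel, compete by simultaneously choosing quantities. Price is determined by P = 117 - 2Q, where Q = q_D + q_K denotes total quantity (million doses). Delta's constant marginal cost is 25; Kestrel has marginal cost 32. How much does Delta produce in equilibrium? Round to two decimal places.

Delta's profit: π_D = (117 - 2Q)q_D - (25q_D). Setting ∂π_D/∂q_D = 0: 92 - 4q_D - 2(q_K) = 0.
Kestrel's first-order condition: 85 - 4q_K - 2(q_D) = 0.
So q_D = (92 - 2q_K)/4 and q_K = (85 - 2q_D)/4.
Substituting one into the other gives q_D = 33/2 and q_K = 13.

16.50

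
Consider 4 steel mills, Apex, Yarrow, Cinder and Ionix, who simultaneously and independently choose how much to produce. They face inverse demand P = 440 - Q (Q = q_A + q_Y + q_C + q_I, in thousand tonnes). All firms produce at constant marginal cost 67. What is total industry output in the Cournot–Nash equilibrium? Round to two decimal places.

A representative firm's profit is π_i = q_i(440 - Q) - 67q_i.
Setting ∂π_i/∂q_i = 0 with rivals' quantities fixed: 373 - 2q_i - Σ_{j≠i} q_j = 0.
By symmetry each firm produces the same amount; substituting Σ_{j≠i} q_j = 3q_i yields q_i = 373/5.
Total output Q = 373/5 + 373/5 + 373/5 + 373/5 = 1492/5.

298.40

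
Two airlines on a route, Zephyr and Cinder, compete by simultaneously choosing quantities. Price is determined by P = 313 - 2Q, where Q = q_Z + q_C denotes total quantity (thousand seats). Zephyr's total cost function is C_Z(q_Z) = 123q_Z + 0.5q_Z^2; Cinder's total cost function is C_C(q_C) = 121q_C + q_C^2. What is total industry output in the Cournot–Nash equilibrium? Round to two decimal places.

51.38

Zephyr's profit: π_Z = (313 - 2Q)q_Z - (123q_Z + (1/2)q_Z²). Setting ∂π_Z/∂q_Z = 0: 190 - 5q_Z - 2(q_C) = 0.
Cinder's profit: π_C = (313 - 2Q)q_C - (121q_C + q_C²). Setting ∂π_C/∂q_C = 0: 192 - 6q_C - 2(q_Z) = 0.
Best responses: q_Z = (190 - 2q_C)/5, q_C = (192 - 2q_Z)/6.
Substituting one into the other gives q_Z = 378/13 and q_C = 290/13.
Total output Q = 378/13 + 290/13 = 668/13.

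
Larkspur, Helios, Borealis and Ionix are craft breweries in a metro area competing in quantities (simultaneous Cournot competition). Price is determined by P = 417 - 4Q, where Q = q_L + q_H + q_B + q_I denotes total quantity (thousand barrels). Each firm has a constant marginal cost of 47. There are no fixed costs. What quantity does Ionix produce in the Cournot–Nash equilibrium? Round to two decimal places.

A representative firm's profit is π_i = q_i(417 - 4Q) - 47q_i.
First-order condition (treating rivals' output as given): 370 - 8q_i - 4·Σ_{j≠i} q_j = 0.
With identical firms every q_j equals q_i, so Σ_{j≠i} q_j = 3q_i and 370 = 20q_i, giving q_i = 37/2.

18.50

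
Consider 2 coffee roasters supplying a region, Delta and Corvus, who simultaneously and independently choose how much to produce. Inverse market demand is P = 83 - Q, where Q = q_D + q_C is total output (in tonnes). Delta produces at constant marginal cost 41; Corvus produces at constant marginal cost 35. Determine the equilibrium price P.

53

Delta's profit: π_D = (83 - Q)q_D - (41q_D). Setting ∂π_D/∂q_D = 0: 42 - 2q_D - (q_C) = 0.
Corvus's profit: π_C = (83 - Q)q_C - (35q_C). Setting ∂π_C/∂q_C = 0: 48 - 2q_C - (q_D) = 0.
So q_D = (42 - q_C)/2 and q_C = (48 - q_D)/2.
Solving the pair: q_D = 12, q_C = 18.
Total output Q = 30, so price P = 83 - 30 = 53.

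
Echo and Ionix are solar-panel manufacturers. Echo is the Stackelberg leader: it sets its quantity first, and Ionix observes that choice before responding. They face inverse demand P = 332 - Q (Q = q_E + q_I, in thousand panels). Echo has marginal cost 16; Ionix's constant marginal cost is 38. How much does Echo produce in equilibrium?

The follower Ionix best-responds to any q_E: π_I = (332 - Q)q_I - 38q_I.
Follower FOC: 294 - q_E - 2q_I = 0, so q_I(q_E) = (294 - q_E)/2.
The leader anticipates this reaction. Substituting into P = 332 - Q gives P = 185 - (1/2)q_E, so π_E = (185 - (1/2)q_E)q_E - 16q_E.
Maximising: ∂π_E/∂q_E = 169 - q_E = 0, giving q_E = 169.
Then q_I = (294 - 169)/2 = 125/2.

169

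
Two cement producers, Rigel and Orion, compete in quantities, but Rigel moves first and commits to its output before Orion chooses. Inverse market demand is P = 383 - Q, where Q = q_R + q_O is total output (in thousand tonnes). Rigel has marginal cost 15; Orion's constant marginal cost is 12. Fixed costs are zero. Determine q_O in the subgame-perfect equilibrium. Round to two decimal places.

94.25

Solve by backward induction. Given q_R, the follower Orion maximises π_O = (383 - q_R - q_O)q_O - 12q_O.
Follower FOC: 371 - q_R - 2q_O = 0, so q_O(q_R) = (371 - q_R)/2.
The leader anticipates this reaction. Substituting into P = 383 - Q gives P = 395/2 - (1/2)q_R, so π_R = (395/2 - (1/2)q_R)q_R - 15q_R.
Leader FOC: 365/2 - q_R = 0, so q_R = 365/2.
Then q_O = (371 - 365/2)/2 = 377/4.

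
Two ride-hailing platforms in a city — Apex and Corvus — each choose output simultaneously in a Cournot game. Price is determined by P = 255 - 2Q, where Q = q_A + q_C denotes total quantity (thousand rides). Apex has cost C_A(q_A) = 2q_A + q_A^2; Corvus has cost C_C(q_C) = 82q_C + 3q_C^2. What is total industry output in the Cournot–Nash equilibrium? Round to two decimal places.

Apex's profit: π_A = (255 - 2Q)q_A - (2q_A + q_A²). Setting ∂π_A/∂q_A = 0: 253 - 6q_A - 2(q_C) = 0.
Corvus's first-order condition: 173 - 10q_C - 2(q_A) = 0.
Best responses: q_A = (253 - 2q_C)/6, q_C = (173 - 2q_A)/10.
Solving the pair: q_A = 39, q_C = 19/2.
Total output Q = 39 + 19/2 = 97/2.

48.50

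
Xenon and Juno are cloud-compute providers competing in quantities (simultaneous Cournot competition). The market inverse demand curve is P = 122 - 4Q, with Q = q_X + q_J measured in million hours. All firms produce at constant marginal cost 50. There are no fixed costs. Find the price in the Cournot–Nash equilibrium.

74

A representative firm's profit is π_i = q_i(122 - 4Q) - 50q_i.
First-order condition (treating rivals' output as given): 72 - 8q_i - 4q_j = 0.
With identical firms every q_j equals q_i, so q_j = q_i and 72 = 12q_i, giving q_i = 6.
Total output Q = 12, so price P = 122 - 4·12 = 74.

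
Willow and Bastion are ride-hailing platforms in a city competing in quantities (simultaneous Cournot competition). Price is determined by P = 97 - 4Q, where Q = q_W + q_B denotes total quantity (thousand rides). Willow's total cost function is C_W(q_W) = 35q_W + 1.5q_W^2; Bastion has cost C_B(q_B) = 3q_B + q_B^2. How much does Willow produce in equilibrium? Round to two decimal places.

Willow's profit: π_W = (97 - 4Q)q_W - (35q_W + (3/2)q_W²). Setting ∂π_W/∂q_W = 0: 62 - 11q_W - 4(q_B) = 0.
Bastion's first-order condition: 94 - 10q_B - 4(q_W) = 0.
Best responses: q_W = (62 - 4q_B)/11, q_B = (94 - 4q_W)/10.
Substituting one into the other gives q_W = 122/47 and q_B = 393/47.

2.60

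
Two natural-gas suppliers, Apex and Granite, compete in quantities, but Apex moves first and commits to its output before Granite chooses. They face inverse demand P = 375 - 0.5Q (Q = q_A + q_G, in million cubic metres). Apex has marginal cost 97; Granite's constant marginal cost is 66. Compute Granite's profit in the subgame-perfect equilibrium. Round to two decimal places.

Solve by backward induction. Given q_A, the follower Granite maximises π_G = (375 - (1/2)q_A - (1/2)q_G)q_G - 66q_G.
Setting the follower's marginal profit to zero, 309 - (1/2)q_A - q_G = 0, i.e. q_G = (309 - (1/2)q_A).
Apex substitutes q_G(q_A) into its own profit: π_A = q_A(375 - (1/2)q_A - (309 - (1/2)q_A)/2) - 97q_A = (441/2 - (1/4)q_A)q_A - 97q_A.
The leader's first-order condition 247/2 - (1/2)q_A = 0 yields q_A = 247.
Then q_G = (309 - (1/2)·247) = 371/2.
Price P = 375 - (1/2)·(865/2) = 635/4.
Granite's profit: (635/4 - 66)·(371/2) = 17205.1250.

17205.13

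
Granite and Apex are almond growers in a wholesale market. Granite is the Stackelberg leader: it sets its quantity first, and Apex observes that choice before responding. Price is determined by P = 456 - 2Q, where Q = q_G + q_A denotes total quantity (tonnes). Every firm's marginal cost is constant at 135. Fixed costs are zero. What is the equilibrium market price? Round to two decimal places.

The follower Apex best-responds to any q_G: π_A = (456 - 2Q)q_A - 135q_A.
Setting the follower's marginal profit to zero, 321 - 2q_G - 4q_A = 0, i.e. q_A = (321 - 2q_G)/4.
The leader anticipates this reaction. Substituting into P = 456 - 2Q gives P = 591/2 - q_G, so π_G = (591/2 - q_G)q_G - 135q_G.
Maximising: ∂π_G/∂q_G = 321/2 - 2q_G = 0, giving q_G = 321/4.
Then q_A = (321 - 2·(321/4))/4 = 321/8.
Total output Q = 963/8, so price P = 456 - 2·(963/8) = 861/4.

215.25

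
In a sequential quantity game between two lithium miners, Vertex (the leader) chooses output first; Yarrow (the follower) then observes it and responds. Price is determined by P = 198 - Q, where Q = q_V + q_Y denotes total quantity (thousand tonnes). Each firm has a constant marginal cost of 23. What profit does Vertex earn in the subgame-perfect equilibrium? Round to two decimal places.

Solve by backward induction. Given q_V, the follower Yarrow maximises π_Y = (198 - q_V - q_Y)q_Y - 23q_Y.
Setting the follower's marginal profit to zero, 175 - q_V - 2q_Y = 0, i.e. q_Y = (175 - q_V)/2.
The leader anticipates this reaction. Substituting into P = 198 - Q gives P = 221/2 - (1/2)q_V, so π_V = (221/2 - (1/2)q_V)q_V - 23q_V.
Leader FOC: 175/2 - q_V = 0, so q_V = 175/2.
Then q_Y = (175 - 175/2)/2 = 175/4.
Price P = 198 - 525/4 = 267/4.
Vertex's profit: (267/4 - 23)·(175/2) = 3828.1250.

3828.13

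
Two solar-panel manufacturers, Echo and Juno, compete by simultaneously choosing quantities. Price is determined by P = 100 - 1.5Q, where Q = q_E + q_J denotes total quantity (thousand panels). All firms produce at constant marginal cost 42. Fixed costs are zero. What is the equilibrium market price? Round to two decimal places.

61.33

A representative firm's profit is π_i = q_i(100 - 1.5Q) - 42q_i.
Setting ∂π_i/∂q_i = 0 with rivals' quantities fixed: 58 - 3q_i - (3/2)q_j = 0.
With identical firms every q_j equals q_i, so q_j = q_i and 58 = (9/2)q_i, giving q_i = 116/9.
Total output Q = 232/9, so price P = 100 - (3/2)·(232/9) = 184/3.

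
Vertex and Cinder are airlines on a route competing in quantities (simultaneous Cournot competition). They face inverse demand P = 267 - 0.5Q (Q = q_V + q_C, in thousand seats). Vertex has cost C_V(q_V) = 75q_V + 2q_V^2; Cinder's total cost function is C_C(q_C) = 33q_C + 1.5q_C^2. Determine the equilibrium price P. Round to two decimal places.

Vertex's profit: π_V = (267 - 0.5Q)q_V - (75q_V + 2q_V²). Setting ∂π_V/∂q_V = 0: 192 - 5q_V - (1/2)(q_C) = 0.
Cinder's profit: π_C = (267 - 0.5Q)q_C - (33q_C + (3/2)q_C²). Setting ∂π_C/∂q_C = 0: 234 - 4q_C - (1/2)(q_V) = 0.
Best responses: q_V = (192 - (1/2)q_C)/5, q_C = (234 - (1/2)q_V)/4.
Substituting one into the other gives q_V = 32.9620 and q_C = 54.3797.
Total output Q = 87.3418, so price P = 267 - (1/2)·87.3418 = 223.3291.

223.33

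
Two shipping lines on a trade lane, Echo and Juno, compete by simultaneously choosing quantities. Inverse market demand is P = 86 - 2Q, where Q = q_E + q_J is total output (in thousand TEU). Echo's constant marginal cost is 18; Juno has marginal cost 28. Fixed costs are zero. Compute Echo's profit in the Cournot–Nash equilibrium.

Echo's profit: π_E = (86 - 2Q)q_E - (18q_E). Setting ∂π_E/∂q_E = 0: 68 - 4q_E - 2(q_J) = 0.
Juno's profit: π_J = (86 - 2Q)q_J - (28q_J). Setting ∂π_J/∂q_J = 0: 58 - 4q_J - 2(q_E) = 0.
Rearranging gives the reaction functions q_E = (68 - 2q_J)/4 and q_J = (58 - 2q_E)/4.
Solving the pair: q_E = 13, q_J = 8.
Price P = 86 - 2·21 = 44.
Echo's profit: (44 - 18)·13 = 338.

338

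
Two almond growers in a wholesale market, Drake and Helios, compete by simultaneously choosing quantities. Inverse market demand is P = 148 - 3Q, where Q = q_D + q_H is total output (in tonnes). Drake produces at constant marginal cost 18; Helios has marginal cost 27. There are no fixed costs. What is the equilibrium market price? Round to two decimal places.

64.33

Drake's profit: π_D = (148 - 3Q)q_D - (18q_D). Setting ∂π_D/∂q_D = 0: 130 - 6q_D - 3(q_H) = 0.
Helios's first-order condition: 121 - 6q_H - 3(q_D) = 0.
Rearranging gives the reaction functions q_D = (130 - 3q_H)/6 and q_H = (121 - 3q_D)/6.
Solving the pair: q_D = 139/9, q_H = 112/9.
Total output Q = 251/9, so price P = 148 - 3·(251/9) = 193/3.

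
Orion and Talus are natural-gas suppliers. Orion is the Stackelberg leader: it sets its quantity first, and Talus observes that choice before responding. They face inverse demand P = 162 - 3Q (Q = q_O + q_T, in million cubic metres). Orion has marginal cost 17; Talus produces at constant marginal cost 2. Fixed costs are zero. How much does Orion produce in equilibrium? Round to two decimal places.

The follower Talus best-responds to any q_O: π_T = (162 - 3Q)q_T - 2q_T.
Setting the follower's marginal profit to zero, 160 - 3q_O - 6q_T = 0, i.e. q_T = (160 - 3q_O)/6.
The leader anticipates this reaction. Substituting into P = 162 - 3Q gives P = 82 - (3/2)q_O, so π_O = (82 - (3/2)q_O)q_O - 17q_O.
Leader FOC: 65 - 3q_O = 0, so q_O = 65/3.
Then q_T = (160 - 3·(65/3))/6 = 95/6.

21.67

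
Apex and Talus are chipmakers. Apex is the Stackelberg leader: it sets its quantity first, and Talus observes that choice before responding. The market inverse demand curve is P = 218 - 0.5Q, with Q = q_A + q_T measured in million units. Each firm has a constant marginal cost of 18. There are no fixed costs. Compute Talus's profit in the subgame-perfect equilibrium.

The follower Talus best-responds to any q_A: π_T = (218 - 0.5Q)q_T - 18q_T.
Setting the follower's marginal profit to zero, 200 - (1/2)q_A - q_T = 0, i.e. q_T = (200 - (1/2)q_A).
Apex substitutes q_T(q_A) into its own profit: π_A = q_A(218 - (1/2)q_A - (200 - (1/2)q_A)/2) - 18q_A = (118 - (1/4)q_A)q_A - 18q_A.
Leader FOC: 100 - (1/2)q_A = 0, so q_A = 200.
Then q_T = (200 - (1/2)·200) = 100.
Price P = 218 - (1/2)·300 = 68.
Talus's profit: (68 - 18)·100 = 5000.

5000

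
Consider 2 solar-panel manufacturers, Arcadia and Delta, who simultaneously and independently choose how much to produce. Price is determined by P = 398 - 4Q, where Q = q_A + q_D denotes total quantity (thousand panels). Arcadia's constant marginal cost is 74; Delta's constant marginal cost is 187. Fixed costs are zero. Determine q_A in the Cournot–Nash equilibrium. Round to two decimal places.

36.42

Arcadia's profit: π_A = (398 - 4Q)q_A - (74q_A). Setting ∂π_A/∂q_A = 0: 324 - 8q_A - 4(q_D) = 0.
Delta's profit: π_D = (398 - 4Q)q_D - (187q_D). Setting ∂π_D/∂q_D = 0: 211 - 8q_D - 4(q_A) = 0.
Best responses: q_A = (324 - 4q_D)/8, q_D = (211 - 4q_A)/8.
Solving the pair: q_A = 437/12, q_D = 49/6.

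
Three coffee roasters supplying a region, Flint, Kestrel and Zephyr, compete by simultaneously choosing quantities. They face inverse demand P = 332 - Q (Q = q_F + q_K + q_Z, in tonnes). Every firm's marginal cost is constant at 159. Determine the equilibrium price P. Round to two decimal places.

Each firm earns π_i = (332 - Q)q_i - 159q_i.
First-order condition (treating rivals' output as given): 173 - 2q_i - Σ_{j≠i} q_j = 0.
By symmetry each firm produces the same amount; substituting Σ_{j≠i} q_j = 2q_i yields q_i = 173/4.
Total output Q = 519/4, so price P = 332 - 519/4 = 809/4.

202.25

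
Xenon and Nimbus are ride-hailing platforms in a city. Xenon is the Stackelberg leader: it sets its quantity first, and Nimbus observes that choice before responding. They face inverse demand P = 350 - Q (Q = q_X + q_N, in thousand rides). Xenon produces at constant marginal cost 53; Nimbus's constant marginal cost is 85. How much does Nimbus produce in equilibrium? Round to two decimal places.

The follower Nimbus best-responds to any q_X: π_N = (350 - Q)q_N - 85q_N.
∂π_N/∂q_N = 265 - q_X - 2q_N = 0 gives the reaction function q_N = (265 - q_X)/2.
The leader anticipates this reaction. Substituting into P = 350 - Q gives P = 435/2 - (1/2)q_X, so π_X = (435/2 - (1/2)q_X)q_X - 53q_X.
The leader's first-order condition 329/2 - q_X = 0 yields q_X = 329/2.
Then q_N = (265 - 329/2)/2 = 201/4.

50.25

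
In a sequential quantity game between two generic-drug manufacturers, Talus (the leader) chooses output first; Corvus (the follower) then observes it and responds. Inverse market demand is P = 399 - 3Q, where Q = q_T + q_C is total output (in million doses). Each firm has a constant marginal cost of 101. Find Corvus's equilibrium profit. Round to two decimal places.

1850.08

Solve by backward induction. Given q_T, the follower Corvus maximises π_C = (399 - 3q_T - 3q_C)q_C - 101q_C.
Setting the follower's marginal profit to zero, 298 - 3q_T - 6q_C = 0, i.e. q_C = (298 - 3q_T)/6.
The leader anticipates this reaction. Substituting into P = 399 - 3Q gives P = 250 - (3/2)q_T, so π_T = (250 - (3/2)q_T)q_T - 101q_T.
The leader's first-order condition 149 - 3q_T = 0 yields q_T = 149/3.
Then q_C = (298 - 3·(149/3))/6 = 149/6.
Price P = 399 - 3·(149/2) = 351/2.
Corvus's profit: (351/2 - 101)·(149/6) = 1850.0833.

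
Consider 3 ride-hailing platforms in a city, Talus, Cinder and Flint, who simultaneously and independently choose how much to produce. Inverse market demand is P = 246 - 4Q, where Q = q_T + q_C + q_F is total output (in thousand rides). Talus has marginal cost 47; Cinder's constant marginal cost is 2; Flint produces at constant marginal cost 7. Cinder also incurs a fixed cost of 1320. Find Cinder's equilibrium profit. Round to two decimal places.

30.56

Talus's profit: π_T = (246 - 4Q)q_T - (47q_T). Setting ∂π_T/∂q_T = 0: 199 - 8q_T - 4(q_C + q_F) = 0.
Cinder's first-order condition: 244 - 8q_C - 4(q_T + q_F) = 0.
Flint's profit: π_F = (246 - 4Q)q_F - (7q_F). Setting ∂π_F/∂q_F = 0: 239 - 8q_F - 4(q_T + q_C) = 0.
Summing all 3 equations gives 682 − 16Q = 0, hence Q = 341/8.
Back-substituting: q_T = (199 − 341/2)/4 = 57/8, q_C = (244 − 341/2)/4 = 147/8, q_F = (239 − 341/2)/4 = 137/8.
Price P = 246 - 4·(341/8) = 151/2.
Cinder's profit: (151/2 - 2)·(147/8) - 1320 = 489/16.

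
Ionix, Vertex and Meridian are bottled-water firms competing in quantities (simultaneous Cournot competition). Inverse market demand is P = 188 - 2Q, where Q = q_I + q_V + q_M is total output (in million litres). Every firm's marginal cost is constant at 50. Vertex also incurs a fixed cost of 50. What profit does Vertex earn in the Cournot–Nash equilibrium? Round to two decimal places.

A representative firm's profit is π_i = q_i(188 - 2Q) - 50q_i.
First-order condition (treating rivals' output as given): 138 - 4q_i - 2·Σ_{j≠i} q_j = 0.
By symmetry each firm produces the same amount; substituting Σ_{j≠i} q_j = 2q_i yields q_i = 138/8 = 69/4.
Price P = 188 - 2·(207/4) = 169/2.
Vertex's profit: (169/2 - 50)·(69/4) - 50 = 545.1250.

545.13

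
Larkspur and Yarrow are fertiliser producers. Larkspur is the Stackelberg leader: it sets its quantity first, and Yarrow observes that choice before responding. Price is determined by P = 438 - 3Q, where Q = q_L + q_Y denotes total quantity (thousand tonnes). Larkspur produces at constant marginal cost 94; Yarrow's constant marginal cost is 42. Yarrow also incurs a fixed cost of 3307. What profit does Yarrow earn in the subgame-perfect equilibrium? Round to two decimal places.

Solve by backward induction. Given q_L, the follower Yarrow maximises π_Y = (438 - 3q_L - 3q_Y)q_Y - 42q_Y.
Follower FOC: 396 - 3q_L - 6q_Y = 0, so q_Y(q_L) = (396 - 3q_L)/6.
The leader anticipates this reaction. Substituting into P = 438 - 3Q gives P = 240 - (3/2)q_L, so π_L = (240 - (3/2)q_L)q_L - 94q_L.
The leader's first-order condition 146 - 3q_L = 0 yields q_L = 146/3.
Then q_Y = (396 - 3·(146/3))/6 = 125/3.
Price P = 438 - 3·(271/3) = 167.
Yarrow's profit: (167 - 42)·(125/3) - 3307 = 1901.3333.

1901.33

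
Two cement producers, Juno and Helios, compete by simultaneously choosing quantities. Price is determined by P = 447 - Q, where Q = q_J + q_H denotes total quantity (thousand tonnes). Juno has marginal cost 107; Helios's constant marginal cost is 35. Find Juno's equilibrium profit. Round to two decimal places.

7980.44

Juno's profit: π_J = (447 - Q)q_J - (107q_J). Setting ∂π_J/∂q_J = 0: 340 - 2q_J - (q_H) = 0.
Helios's profit: π_H = (447 - Q)q_H - (35q_H). Setting ∂π_H/∂q_H = 0: 412 - 2q_H - (q_J) = 0.
Rearranging gives the reaction functions q_J = (340 - q_H)/2 and q_H = (412 - q_J)/2.
Substituting one into the other gives q_J = 268/3 and q_H = 484/3.
Price P = 447 - 752/3 = 589/3.
Juno's profit: (589/3 - 107)·(268/3) = 7980.4444.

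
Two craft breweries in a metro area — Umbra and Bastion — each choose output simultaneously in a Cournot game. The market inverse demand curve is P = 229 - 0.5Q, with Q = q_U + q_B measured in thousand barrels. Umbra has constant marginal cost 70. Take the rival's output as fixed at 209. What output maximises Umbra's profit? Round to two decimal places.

54.50

With the rival's output fixed at 209, Umbra's profit is π_U = (229 - (1/2)·209 - (1/2)q_U)q_U - (70q_U) = (249/2 - (1/2)q_U)q_U - (70q_U).
∂π_U/∂q_U = 109/2 - q_U = 0, so q_U = 109/2.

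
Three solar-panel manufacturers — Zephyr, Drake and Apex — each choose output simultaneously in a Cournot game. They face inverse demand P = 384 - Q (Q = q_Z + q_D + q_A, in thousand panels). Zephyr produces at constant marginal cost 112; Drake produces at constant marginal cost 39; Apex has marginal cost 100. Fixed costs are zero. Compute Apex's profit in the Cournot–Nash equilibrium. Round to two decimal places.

3451.56

Zephyr's profit: π_Z = (384 - Q)q_Z - (112q_Z). Setting ∂π_Z/∂q_Z = 0: 272 - 2q_Z - (q_D + q_A) = 0.
Drake's profit: π_D = (384 - Q)q_D - (39q_D). Setting ∂π_D/∂q_D = 0: 345 - 2q_D - (q_Z + q_A) = 0.
Apex's profit: π_A = (384 - Q)q_A - (100q_A). Setting ∂π_A/∂q_A = 0: 284 - 2q_A - (q_Z + q_D) = 0.
Adding the 3 first-order conditions: 901 − 4Q = 0, so Q = 901/4.
Back-substituting: q_Z = (272 − 901/4) = 187/4, q_D = (345 − 901/4) = 479/4, q_A = (284 − 901/4) = 235/4.
Price P = 384 - 901/4 = 635/4.
Apex's profit: (635/4 - 100)·(235/4) = 3451.5625.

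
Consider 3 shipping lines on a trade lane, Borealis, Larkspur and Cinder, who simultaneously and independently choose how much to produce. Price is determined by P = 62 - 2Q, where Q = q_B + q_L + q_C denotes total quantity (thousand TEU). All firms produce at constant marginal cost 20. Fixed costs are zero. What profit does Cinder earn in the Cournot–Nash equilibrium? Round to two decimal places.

55.13

Each firm earns π_i = (62 - 2Q)q_i - 20q_i.
Setting ∂π_i/∂q_i = 0 with rivals' quantities fixed: 42 - 4q_i - 2·Σ_{j≠i} q_j = 0.
By symmetry each firm produces the same amount; substituting Σ_{j≠i} q_j = 2q_i yields q_i = 42/8 = 21/4.
Price P = 62 - 2·(63/4) = 61/2.
Cinder's profit: (61/2 - 20)·(21/4) = 441/8.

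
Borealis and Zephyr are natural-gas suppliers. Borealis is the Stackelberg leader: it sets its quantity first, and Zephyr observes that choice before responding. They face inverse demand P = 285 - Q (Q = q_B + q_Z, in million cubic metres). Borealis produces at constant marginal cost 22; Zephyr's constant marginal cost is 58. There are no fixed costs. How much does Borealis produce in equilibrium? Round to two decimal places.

The follower Zephyr best-responds to any q_B: π_Z = (285 - Q)q_Z - 58q_Z.
Follower FOC: 227 - q_B - 2q_Z = 0, so q_Z(q_B) = (227 - q_B)/2.
Borealis substitutes q_Z(q_B) into its own profit: π_B = q_B(285 - q_B - (227 - q_B)/2) - 22q_B = (343/2 - (1/2)q_B)q_B - 22q_B.
Maximising: ∂π_B/∂q_B = 299/2 - q_B = 0, giving q_B = 299/2.
Then q_Z = (227 - 299/2)/2 = 155/4.

149.50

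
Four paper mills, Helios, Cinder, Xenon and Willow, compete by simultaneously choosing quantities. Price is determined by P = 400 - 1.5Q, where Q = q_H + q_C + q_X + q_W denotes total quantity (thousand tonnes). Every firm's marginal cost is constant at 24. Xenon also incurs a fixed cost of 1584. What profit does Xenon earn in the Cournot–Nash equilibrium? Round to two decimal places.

Each firm earns π_i = (400 - 1.5Q)q_i - 24q_i.
First-order condition (treating rivals' output as given): 376 - 3q_i - (3/2)·Σ_{j≠i} q_j = 0.
By symmetry each firm produces the same amount; substituting Σ_{j≠i} q_j = 3q_i yields q_i = 376/(15/2) = 752/15.
Price P = 400 - (3/2)·200.5333 = 496/5.
Xenon's profit: (496/5 - 24)·(752/15) - 1584 = 2186.0267.

2186.03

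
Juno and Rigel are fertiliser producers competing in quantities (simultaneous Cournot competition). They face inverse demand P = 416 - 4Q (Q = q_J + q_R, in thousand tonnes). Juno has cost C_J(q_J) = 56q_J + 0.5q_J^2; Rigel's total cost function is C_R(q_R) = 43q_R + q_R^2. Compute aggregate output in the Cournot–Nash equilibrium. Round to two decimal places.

54.39

Juno's profit: π_J = (416 - 4Q)q_J - (56q_J + (1/2)q_J²). Setting ∂π_J/∂q_J = 0: 360 - 9q_J - 4(q_R) = 0.
Rigel's profit: π_R = (416 - 4Q)q_R - (43q_R + q_R²). Setting ∂π_R/∂q_R = 0: 373 - 10q_R - 4(q_J) = 0.
Best responses: q_J = (360 - 4q_R)/9, q_R = (373 - 4q_J)/10.
Solving the pair: q_J = 1054/37, q_R = 1917/74.
Total output Q = 1054/37 + 1917/74 = 54.3919.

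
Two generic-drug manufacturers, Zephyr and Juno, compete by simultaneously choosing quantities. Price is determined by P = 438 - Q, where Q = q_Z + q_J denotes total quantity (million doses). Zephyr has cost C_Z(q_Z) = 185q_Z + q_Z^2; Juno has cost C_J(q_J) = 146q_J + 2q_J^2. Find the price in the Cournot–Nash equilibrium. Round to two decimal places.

Zephyr's profit: π_Z = (438 - Q)q_Z - (185q_Z + q_Z²). Setting ∂π_Z/∂q_Z = 0: 253 - 4q_Z - (q_J) = 0.
Juno's profit: π_J = (438 - Q)q_J - (146q_J + 2q_J²). Setting ∂π_J/∂q_J = 0: 292 - 6q_J - (q_Z) = 0.
Rearranging gives the reaction functions q_Z = (253 - q_J)/4 and q_J = (292 - q_Z)/6.
Solving the pair: q_Z = 1226/23, q_J = 915/23.
Total output Q = 93.0870, so price P = 438 - 93.0870 = 344.9130.

344.91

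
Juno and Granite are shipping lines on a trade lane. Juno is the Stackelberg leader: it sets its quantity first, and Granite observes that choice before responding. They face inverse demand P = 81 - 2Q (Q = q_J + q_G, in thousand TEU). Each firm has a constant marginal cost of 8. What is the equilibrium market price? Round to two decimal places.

26.25

Solve by backward induction. Given q_J, the follower Granite maximises π_G = (81 - 2q_J - 2q_G)q_G - 8q_G.
Follower FOC: 73 - 2q_J - 4q_G = 0, so q_G(q_J) = (73 - 2q_J)/4.
The leader anticipates this reaction. Substituting into P = 81 - 2Q gives P = 89/2 - q_J, so π_J = (89/2 - q_J)q_J - 8q_J.
The leader's first-order condition 73/2 - 2q_J = 0 yields q_J = 73/4.
Then q_G = (73 - 2·(73/4))/4 = 73/8.
Total output Q = 219/8, so price P = 81 - 2·(219/8) = 105/4.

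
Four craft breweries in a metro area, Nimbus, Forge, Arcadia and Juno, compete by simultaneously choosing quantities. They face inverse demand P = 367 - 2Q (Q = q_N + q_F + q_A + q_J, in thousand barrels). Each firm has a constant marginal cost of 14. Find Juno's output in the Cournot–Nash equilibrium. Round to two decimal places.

A representative firm's profit is π_i = q_i(367 - 2Q) - 14q_i.
Setting ∂π_i/∂q_i = 0 with rivals' quantities fixed: 353 - 4q_i - 2·Σ_{j≠i} q_j = 0.
With identical firms every q_j equals q_i, so Σ_{j≠i} q_j = 3q_i and 353 = 10q_i, giving q_i = 353/10.

35.30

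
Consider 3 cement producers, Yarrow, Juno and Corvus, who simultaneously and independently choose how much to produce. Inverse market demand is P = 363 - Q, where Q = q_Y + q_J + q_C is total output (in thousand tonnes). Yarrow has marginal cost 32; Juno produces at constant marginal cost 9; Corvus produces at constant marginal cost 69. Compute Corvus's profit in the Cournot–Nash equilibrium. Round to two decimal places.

2425.56

Yarrow's profit: π_Y = (363 - Q)q_Y - (32q_Y). Setting ∂π_Y/∂q_Y = 0: 331 - 2q_Y - (q_J + q_C) = 0.
Juno's first-order condition: 354 - 2q_J - (q_Y + q_C) = 0.
Corvus's profit: π_C = (363 - Q)q_C - (69q_C). Setting ∂π_C/∂q_C = 0: 294 - 2q_C - (q_Y + q_J) = 0.
Adding the 3 first-order conditions: 979 − 4Q = 0, so Q = 979/4.
Back-substituting: q_Y = (331 − 979/4) = 345/4, q_J = (354 − 979/4) = 437/4, q_C = (294 − 979/4) = 197/4.
Price P = 363 - 979/4 = 473/4.
Corvus's profit: (473/4 - 69)·(197/4) = 2425.5625.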